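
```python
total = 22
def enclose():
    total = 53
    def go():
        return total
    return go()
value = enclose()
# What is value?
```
53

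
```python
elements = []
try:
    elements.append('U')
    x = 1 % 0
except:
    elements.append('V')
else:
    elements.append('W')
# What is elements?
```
['U', 'V']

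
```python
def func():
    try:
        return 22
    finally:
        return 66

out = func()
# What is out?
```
66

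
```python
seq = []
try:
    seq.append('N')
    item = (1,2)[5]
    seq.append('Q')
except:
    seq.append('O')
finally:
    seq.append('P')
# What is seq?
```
['N', 'O', 'P']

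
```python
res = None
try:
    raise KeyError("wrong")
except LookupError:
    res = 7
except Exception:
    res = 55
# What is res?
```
7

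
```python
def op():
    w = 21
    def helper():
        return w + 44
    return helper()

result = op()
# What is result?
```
65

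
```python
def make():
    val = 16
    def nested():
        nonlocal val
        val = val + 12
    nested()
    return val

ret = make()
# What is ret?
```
28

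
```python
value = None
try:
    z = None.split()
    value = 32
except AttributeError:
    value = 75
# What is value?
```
75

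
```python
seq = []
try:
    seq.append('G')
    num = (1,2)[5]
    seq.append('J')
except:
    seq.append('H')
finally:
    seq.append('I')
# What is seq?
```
['G', 'H', 'I']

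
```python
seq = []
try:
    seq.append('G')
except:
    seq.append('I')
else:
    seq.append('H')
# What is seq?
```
['G', 'H']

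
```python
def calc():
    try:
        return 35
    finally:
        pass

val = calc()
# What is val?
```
35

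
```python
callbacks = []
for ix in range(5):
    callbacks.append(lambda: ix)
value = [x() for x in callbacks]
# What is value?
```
[4, 4, 4, 4, 4]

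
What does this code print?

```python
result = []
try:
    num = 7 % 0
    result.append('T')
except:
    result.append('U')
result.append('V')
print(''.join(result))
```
UV

Exception raised in try, caught by bare except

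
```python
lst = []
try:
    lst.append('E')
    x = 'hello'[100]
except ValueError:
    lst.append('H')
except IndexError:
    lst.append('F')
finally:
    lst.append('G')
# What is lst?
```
['E', 'F', 'G']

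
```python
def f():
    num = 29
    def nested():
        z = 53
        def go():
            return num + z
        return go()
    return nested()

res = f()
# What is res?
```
82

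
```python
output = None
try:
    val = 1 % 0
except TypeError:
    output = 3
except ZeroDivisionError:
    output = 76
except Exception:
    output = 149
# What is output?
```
76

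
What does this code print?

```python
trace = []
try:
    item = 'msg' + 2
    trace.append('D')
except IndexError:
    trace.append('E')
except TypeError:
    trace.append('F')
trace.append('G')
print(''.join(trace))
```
FG

TypeError is caught by its specific handler, not IndexError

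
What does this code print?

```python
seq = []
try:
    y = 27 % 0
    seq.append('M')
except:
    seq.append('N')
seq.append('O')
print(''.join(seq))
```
NO

Exception raised in try, caught by bare except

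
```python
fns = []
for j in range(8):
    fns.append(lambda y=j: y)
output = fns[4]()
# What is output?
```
4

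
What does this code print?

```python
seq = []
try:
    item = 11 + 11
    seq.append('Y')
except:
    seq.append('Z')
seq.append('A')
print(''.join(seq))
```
YA

No exception, try block completes normally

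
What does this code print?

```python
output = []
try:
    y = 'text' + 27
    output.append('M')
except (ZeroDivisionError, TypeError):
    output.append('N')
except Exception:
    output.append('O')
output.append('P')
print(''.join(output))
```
NP

TypeError matches tuple containing it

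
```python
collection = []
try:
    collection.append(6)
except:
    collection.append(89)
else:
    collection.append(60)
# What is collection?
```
[6, 60]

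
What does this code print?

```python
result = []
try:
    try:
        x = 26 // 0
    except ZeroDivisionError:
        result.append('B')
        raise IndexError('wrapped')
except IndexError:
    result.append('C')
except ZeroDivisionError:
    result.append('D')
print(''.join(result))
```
BC

New IndexError raised, caught by outer IndexError handler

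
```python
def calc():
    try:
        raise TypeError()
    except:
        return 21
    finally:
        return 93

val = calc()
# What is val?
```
93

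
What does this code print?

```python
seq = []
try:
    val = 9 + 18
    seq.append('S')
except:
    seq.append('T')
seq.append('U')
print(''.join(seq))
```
SU

No exception, try block completes normally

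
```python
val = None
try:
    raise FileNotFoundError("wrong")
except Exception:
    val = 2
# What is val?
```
2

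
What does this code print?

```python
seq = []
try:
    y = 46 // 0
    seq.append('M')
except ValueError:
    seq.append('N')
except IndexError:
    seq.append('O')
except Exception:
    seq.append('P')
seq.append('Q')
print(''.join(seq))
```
PQ

ZeroDivisionError not specifically caught, falls to Exception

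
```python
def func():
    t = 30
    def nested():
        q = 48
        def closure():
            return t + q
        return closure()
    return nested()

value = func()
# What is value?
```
78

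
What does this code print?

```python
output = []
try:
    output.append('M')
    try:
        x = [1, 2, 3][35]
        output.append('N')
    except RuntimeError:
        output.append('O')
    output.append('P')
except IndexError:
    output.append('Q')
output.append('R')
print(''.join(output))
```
MQR

Inner handler doesn't match, propagates to outer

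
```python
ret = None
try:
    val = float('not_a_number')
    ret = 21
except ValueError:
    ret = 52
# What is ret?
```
52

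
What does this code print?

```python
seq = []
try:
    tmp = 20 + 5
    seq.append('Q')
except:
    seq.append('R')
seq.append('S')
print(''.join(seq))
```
QS

No exception, try block completes normally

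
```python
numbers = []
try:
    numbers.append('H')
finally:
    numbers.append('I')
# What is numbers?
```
['H', 'I']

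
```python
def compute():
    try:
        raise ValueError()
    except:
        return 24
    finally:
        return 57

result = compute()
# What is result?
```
57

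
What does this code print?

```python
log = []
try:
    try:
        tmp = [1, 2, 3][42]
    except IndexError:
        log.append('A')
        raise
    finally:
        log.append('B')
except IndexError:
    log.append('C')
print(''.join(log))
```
ABC

finally runs before re-raised exception propagates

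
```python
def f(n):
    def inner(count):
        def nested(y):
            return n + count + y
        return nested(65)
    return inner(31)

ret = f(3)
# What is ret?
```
99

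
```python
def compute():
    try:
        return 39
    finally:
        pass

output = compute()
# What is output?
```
39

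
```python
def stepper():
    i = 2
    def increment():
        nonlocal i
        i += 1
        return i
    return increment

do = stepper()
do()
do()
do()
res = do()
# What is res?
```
6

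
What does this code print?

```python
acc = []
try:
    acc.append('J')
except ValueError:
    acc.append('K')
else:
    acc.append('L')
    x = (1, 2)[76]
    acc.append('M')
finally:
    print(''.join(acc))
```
JL

Try succeeds, else appends 'L', IndexError in else is uncaught, finally prints before exception propagates ('M' never appended)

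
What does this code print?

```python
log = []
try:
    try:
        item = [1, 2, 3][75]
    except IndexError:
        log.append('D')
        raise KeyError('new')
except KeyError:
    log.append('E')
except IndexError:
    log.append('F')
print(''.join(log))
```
DE

New KeyError raised, caught by outer KeyError handler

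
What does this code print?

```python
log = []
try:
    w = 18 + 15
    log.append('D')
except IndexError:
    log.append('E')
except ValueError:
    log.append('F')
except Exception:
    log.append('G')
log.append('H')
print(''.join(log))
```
DH

No exception, try block completes normally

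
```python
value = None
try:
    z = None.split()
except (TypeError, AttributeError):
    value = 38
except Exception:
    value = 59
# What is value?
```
38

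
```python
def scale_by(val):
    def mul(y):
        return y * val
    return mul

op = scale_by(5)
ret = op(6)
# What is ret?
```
30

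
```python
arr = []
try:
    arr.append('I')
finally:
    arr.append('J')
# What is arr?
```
['I', 'J']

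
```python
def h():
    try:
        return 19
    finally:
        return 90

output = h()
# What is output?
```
90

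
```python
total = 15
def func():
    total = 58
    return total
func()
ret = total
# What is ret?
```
15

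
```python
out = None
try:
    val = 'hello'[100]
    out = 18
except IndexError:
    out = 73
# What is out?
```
73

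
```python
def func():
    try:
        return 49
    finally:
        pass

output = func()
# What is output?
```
49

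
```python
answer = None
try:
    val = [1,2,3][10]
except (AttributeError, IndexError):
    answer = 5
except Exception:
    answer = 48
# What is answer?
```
5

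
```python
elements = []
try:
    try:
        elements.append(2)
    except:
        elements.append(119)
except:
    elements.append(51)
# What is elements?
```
[2]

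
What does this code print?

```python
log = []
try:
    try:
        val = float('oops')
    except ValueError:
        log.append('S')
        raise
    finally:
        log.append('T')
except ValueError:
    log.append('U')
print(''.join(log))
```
STU

finally runs before re-raised exception propagates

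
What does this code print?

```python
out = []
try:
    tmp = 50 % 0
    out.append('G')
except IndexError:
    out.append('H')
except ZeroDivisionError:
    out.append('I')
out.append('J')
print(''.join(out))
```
IJ

ZeroDivisionError is caught by its specific handler, not IndexError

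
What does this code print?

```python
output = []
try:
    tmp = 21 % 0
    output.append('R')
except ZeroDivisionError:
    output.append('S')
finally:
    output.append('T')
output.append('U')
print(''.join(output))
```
STU

finally always runs, even after exception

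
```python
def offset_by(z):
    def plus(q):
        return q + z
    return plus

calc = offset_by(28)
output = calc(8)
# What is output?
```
36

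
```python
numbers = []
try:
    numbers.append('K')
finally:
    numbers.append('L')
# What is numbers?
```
['K', 'L']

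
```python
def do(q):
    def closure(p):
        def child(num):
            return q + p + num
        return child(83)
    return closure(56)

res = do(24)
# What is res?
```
163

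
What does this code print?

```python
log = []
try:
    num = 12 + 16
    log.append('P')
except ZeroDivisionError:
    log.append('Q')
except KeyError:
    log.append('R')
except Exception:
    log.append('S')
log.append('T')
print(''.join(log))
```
PT

No exception, try block completes normally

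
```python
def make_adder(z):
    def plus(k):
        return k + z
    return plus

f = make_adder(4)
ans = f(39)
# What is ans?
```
43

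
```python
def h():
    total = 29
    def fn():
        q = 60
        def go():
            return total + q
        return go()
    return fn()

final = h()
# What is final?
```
89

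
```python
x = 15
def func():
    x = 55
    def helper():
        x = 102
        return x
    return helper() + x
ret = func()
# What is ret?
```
157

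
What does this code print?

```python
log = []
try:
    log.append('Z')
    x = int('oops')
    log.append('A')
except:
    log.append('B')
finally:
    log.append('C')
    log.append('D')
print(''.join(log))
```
ZBCD

Code before exception runs, then except, then all of finally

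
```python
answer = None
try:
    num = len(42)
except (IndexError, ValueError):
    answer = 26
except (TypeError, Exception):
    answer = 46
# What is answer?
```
46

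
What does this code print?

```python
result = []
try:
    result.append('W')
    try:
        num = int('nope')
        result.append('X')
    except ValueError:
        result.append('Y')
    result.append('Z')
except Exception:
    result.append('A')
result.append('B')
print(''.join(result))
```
WYZB

Inner exception caught by inner handler, outer continues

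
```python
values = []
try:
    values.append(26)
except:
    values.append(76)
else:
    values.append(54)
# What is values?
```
[26, 54]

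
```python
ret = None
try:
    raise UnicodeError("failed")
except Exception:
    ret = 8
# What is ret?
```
8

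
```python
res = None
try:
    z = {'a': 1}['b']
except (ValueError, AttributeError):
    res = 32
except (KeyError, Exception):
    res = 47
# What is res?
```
47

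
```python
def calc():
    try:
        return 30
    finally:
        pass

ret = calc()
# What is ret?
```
30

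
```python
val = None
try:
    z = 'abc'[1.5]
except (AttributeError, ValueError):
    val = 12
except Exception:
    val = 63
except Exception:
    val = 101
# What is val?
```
63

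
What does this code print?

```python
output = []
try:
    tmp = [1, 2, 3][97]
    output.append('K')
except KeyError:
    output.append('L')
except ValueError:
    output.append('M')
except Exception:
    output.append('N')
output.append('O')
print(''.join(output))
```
NO

IndexError not specifically caught, falls to Exception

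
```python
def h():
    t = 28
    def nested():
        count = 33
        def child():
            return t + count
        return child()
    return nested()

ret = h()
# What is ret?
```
61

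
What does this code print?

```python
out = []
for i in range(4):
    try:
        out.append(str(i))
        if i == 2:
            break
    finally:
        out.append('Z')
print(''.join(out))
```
0Z1Z2Z

finally runs even when breaking out of loop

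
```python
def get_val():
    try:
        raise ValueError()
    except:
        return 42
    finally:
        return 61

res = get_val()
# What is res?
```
61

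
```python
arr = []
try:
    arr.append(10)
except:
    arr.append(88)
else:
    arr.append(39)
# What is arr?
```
[10, 39]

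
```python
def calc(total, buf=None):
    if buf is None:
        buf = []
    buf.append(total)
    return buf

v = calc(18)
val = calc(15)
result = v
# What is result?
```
[18]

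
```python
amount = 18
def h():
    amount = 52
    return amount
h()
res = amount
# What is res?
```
18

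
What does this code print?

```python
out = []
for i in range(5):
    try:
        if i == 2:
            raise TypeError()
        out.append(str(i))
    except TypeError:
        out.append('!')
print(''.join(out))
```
01!34

Exception on i=2 caught, loop continues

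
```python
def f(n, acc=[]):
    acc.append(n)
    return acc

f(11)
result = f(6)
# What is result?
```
[11, 6]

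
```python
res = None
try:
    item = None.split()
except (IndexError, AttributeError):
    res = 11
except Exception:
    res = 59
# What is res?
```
11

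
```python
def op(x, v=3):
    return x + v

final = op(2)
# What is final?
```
5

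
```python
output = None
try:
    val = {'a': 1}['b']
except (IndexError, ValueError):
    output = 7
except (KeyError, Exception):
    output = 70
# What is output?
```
70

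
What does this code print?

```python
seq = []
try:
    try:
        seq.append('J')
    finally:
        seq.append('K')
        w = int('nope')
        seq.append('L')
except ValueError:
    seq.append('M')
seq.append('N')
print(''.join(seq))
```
JKMN

Exception in inner finally caught by outer except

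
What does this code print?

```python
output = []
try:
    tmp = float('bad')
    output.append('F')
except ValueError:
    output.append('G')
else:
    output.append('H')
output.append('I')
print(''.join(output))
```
GI

else block skipped when exception is caught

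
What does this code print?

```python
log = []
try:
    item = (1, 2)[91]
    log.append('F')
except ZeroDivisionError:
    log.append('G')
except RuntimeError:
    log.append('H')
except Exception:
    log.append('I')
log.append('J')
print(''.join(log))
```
IJ

IndexError not specifically caught, falls to Exception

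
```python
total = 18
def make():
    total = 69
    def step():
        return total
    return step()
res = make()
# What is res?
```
69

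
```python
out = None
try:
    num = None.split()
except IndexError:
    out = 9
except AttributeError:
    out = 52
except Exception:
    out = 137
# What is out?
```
52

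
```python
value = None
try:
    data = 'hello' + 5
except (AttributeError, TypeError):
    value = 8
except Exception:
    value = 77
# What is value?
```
8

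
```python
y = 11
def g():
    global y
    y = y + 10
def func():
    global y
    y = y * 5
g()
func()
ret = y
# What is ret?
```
105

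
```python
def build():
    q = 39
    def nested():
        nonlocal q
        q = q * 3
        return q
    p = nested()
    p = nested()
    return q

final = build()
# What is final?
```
351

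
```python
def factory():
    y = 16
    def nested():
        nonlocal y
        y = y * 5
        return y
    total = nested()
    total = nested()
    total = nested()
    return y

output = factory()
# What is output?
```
2000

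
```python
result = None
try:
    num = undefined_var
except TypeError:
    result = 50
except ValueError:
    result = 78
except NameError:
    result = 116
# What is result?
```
116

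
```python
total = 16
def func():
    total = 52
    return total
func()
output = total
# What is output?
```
16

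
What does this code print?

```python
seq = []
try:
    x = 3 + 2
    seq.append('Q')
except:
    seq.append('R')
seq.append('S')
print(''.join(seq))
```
QS

No exception, try block completes normally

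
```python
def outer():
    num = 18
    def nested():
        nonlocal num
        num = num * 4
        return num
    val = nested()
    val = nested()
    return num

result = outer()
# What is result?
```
288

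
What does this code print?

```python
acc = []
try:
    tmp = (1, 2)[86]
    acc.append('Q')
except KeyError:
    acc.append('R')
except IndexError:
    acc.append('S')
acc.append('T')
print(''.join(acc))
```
ST

IndexError is caught by its specific handler, not KeyError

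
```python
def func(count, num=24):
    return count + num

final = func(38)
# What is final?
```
62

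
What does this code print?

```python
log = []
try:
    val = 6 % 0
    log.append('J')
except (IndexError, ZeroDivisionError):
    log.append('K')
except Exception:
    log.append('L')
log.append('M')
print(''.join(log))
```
KM

ZeroDivisionError matches tuple containing it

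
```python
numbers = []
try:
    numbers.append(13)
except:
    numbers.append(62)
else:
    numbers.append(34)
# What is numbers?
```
[13, 34]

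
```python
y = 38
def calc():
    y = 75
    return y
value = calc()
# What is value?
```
75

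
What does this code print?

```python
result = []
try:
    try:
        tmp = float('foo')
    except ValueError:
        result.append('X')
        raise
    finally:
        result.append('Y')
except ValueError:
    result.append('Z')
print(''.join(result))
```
XYZ

finally runs before re-raised exception propagates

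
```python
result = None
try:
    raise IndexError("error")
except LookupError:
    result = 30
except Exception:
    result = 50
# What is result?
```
30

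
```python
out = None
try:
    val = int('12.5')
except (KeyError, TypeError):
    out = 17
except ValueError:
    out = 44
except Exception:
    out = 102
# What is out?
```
44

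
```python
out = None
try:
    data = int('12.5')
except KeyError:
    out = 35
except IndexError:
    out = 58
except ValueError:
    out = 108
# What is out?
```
108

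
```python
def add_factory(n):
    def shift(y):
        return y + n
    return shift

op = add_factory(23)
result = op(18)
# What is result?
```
41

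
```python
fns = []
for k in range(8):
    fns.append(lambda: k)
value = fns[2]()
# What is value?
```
7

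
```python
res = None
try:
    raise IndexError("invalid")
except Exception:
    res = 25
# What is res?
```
25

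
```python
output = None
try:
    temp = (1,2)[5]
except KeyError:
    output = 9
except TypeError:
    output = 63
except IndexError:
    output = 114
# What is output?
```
114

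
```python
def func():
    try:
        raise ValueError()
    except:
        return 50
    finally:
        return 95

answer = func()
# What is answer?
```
95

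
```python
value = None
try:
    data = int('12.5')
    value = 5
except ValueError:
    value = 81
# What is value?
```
81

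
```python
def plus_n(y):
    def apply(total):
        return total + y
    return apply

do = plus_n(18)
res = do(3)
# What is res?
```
21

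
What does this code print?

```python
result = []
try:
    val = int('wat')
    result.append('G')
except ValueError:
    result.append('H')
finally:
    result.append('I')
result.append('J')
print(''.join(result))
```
HIJ

finally always runs, even after exception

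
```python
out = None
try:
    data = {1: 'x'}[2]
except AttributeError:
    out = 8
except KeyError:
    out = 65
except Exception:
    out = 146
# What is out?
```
65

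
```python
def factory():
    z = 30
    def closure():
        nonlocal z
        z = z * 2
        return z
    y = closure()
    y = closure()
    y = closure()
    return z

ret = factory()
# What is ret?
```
240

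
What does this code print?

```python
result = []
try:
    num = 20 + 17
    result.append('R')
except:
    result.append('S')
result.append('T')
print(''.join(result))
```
RT

No exception, try block completes normally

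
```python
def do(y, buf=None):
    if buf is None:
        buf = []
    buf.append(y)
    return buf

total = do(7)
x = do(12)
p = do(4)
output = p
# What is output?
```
[4]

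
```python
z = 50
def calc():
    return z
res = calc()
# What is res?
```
50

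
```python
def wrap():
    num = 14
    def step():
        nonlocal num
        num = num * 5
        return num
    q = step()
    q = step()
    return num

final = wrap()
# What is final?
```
350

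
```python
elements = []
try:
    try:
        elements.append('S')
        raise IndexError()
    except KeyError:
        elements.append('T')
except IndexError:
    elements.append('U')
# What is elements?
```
['S', 'U']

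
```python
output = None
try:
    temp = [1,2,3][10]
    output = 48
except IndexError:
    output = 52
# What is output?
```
52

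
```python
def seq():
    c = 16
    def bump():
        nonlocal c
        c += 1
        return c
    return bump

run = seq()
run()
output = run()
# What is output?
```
18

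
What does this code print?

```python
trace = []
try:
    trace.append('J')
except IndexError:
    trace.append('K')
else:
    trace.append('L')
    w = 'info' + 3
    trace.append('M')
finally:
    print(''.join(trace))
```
JL

Try succeeds, else appends 'L', TypeError in else is uncaught, finally prints before exception propagates ('M' never appended)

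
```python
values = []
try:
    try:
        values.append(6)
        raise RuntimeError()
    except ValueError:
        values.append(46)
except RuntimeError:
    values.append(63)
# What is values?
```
[6, 63]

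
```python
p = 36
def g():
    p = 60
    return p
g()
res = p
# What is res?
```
36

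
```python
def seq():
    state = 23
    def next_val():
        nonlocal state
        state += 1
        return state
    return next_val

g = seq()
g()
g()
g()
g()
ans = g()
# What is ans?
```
28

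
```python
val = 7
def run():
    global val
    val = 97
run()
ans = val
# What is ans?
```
97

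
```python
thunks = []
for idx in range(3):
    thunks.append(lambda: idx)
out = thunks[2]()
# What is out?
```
2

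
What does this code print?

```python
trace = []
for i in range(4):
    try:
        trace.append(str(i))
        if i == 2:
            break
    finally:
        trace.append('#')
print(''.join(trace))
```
0#1#2#

finally runs even when breaking out of loop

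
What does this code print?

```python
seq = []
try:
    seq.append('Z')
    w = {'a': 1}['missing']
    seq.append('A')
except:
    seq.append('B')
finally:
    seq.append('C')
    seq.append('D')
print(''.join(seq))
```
ZBCD

Code before exception runs, then except, then all of finally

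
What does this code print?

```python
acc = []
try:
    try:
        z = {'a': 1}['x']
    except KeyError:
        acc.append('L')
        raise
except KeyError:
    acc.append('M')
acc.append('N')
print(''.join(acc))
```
LMN

raise without argument re-raises current exception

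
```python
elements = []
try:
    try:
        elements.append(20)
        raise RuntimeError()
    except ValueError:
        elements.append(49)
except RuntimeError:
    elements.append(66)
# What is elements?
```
[20, 66]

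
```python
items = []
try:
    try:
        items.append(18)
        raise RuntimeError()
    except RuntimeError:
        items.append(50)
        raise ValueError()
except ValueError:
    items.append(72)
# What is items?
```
[18, 50, 72]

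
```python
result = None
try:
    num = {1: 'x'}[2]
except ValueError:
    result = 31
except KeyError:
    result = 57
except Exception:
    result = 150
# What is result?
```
57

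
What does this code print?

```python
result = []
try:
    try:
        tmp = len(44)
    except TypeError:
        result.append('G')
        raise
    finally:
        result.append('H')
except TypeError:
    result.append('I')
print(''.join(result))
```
GHI

finally runs before re-raised exception propagates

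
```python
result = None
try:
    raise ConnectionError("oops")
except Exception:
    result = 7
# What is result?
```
7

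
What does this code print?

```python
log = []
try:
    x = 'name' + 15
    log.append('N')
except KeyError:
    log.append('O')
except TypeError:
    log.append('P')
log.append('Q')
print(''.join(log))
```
PQ

TypeError is caught by its specific handler, not KeyError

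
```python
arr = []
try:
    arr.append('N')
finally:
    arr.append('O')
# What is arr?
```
['N', 'O']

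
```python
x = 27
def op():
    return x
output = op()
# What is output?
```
27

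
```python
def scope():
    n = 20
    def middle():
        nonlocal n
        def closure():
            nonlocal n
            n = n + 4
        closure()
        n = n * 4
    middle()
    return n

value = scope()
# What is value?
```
96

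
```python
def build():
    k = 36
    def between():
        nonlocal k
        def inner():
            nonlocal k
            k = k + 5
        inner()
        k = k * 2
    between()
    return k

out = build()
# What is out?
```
82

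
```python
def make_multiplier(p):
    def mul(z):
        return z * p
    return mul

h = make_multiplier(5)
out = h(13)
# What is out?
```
65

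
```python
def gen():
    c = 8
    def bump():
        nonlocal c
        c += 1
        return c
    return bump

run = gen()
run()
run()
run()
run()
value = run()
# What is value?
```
13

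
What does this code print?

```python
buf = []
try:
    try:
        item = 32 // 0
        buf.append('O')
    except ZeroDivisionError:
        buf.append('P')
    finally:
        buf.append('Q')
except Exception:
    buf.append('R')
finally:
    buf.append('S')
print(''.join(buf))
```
PQS

Both finally blocks run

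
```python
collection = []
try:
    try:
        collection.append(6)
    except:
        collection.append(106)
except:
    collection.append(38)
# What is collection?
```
[6]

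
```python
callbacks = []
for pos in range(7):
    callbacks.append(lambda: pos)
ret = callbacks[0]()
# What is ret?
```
6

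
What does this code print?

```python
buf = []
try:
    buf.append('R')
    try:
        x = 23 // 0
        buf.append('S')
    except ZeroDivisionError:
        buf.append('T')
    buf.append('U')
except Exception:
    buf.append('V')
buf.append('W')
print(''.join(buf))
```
RTUW

Inner exception caught by inner handler, outer continues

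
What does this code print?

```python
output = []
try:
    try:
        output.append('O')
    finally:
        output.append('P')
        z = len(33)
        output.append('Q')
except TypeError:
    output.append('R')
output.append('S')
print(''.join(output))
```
OPRS

Exception in inner finally caught by outer except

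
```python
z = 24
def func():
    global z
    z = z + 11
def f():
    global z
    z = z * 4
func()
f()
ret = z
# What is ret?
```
140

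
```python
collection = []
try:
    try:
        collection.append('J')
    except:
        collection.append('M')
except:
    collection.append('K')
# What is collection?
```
['J']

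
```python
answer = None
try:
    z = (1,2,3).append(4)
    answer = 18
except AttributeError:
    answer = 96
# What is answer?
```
96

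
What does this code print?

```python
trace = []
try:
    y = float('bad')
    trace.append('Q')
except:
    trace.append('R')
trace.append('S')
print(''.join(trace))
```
RS

Exception raised in try, caught by bare except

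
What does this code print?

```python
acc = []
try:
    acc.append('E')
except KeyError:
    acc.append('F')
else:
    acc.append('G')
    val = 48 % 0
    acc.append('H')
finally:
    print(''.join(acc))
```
EG

Try succeeds, else appends 'G', ZeroDivisionError in else is uncaught, finally prints before exception propagates ('H' never appended)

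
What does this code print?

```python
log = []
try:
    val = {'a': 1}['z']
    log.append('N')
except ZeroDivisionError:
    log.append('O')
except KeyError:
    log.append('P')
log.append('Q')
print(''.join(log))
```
PQ

KeyError is caught by its specific handler, not ZeroDivisionError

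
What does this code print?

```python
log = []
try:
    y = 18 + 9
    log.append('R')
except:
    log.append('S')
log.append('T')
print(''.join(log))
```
RT

No exception, try block completes normally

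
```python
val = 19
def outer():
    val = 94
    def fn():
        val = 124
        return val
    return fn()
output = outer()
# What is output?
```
124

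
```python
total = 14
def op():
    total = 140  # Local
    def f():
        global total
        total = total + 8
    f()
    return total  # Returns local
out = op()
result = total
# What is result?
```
22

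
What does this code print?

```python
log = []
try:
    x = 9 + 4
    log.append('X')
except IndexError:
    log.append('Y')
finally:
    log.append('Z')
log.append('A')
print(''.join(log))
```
XZA

finally runs after normal execution too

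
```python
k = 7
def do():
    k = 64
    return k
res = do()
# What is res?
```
64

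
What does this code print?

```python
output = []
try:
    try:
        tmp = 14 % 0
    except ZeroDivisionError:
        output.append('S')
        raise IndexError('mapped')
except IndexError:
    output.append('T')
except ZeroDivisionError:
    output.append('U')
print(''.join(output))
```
ST

New IndexError raised, caught by outer IndexError handler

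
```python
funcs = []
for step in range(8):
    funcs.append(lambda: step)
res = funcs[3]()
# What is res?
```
7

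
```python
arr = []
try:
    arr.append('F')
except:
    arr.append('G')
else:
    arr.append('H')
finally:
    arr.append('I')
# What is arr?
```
['F', 'H', 'I']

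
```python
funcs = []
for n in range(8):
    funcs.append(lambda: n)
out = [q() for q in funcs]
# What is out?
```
[7, 7, 7, 7, 7, 7, 7, 7]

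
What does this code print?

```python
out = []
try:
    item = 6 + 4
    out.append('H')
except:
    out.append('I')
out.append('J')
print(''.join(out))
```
HJ

No exception, try block completes normally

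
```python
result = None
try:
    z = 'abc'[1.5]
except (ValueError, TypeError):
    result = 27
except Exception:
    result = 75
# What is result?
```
27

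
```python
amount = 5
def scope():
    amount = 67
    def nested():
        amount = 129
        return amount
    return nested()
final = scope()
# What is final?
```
129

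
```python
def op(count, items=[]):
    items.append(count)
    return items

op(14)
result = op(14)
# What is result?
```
[14, 14]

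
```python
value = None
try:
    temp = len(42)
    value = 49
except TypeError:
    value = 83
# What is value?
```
83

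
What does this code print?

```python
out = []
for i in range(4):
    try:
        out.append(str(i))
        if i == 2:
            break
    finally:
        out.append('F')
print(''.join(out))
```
0F1F2F

finally runs even when breaking out of loop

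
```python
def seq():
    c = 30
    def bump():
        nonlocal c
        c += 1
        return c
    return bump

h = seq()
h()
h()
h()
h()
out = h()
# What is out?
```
35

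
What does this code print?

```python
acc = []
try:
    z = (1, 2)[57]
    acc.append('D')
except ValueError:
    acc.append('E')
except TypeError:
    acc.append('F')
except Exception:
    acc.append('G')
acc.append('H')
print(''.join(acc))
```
GH

IndexError not specifically caught, falls to Exception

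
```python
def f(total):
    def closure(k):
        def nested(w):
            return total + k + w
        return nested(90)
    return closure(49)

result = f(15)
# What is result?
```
154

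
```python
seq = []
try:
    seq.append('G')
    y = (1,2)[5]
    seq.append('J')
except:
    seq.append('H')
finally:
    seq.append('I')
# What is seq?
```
['G', 'H', 'I']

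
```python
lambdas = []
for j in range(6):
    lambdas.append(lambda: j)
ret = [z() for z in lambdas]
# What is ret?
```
[5, 5, 5, 5, 5, 5]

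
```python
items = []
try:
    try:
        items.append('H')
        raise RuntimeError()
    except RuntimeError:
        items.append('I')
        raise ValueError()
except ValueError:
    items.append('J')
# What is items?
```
['H', 'I', 'J']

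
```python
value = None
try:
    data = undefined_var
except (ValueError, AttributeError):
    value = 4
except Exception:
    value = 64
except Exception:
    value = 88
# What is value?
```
64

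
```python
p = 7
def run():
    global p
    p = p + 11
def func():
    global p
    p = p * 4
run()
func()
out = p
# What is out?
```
72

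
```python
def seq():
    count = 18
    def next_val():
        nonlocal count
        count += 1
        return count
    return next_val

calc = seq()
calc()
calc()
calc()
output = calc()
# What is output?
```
22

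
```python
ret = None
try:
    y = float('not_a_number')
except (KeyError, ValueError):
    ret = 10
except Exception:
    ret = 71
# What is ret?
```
10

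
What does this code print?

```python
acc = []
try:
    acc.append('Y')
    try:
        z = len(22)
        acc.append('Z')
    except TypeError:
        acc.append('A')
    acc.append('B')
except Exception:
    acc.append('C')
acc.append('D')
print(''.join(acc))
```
YABD

Inner exception caught by inner handler, outer continues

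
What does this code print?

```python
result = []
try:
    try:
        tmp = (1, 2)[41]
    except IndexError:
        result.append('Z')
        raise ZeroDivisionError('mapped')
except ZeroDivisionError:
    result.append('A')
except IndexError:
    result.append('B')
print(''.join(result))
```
ZA

New ZeroDivisionError raised, caught by outer ZeroDivisionError handler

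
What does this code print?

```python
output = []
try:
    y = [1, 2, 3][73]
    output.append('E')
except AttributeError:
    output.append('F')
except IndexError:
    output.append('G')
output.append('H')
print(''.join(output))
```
GH

IndexError is caught by its specific handler, not AttributeError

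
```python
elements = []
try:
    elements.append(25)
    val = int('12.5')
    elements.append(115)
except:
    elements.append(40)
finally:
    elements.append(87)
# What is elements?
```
[25, 40, 87]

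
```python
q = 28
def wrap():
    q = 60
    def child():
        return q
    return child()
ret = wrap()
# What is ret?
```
60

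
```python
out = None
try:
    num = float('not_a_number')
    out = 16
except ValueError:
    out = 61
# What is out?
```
61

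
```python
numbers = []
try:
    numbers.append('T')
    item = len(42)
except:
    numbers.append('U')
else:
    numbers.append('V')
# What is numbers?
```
['T', 'U']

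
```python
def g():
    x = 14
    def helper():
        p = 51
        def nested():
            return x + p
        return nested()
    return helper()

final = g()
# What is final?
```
65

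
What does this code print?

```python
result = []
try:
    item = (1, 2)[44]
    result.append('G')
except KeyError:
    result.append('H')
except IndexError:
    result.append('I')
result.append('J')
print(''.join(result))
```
IJ

IndexError is caught by its specific handler, not KeyError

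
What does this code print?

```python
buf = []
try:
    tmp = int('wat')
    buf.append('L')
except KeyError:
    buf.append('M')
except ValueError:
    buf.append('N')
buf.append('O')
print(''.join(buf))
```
NO

ValueError is caught by its specific handler, not KeyError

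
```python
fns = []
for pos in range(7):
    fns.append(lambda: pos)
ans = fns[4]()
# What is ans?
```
6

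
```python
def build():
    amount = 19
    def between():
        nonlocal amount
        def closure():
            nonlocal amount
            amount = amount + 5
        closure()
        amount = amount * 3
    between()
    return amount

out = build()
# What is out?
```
72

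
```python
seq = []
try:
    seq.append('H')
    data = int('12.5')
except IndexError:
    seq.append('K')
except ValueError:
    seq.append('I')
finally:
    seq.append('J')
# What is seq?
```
['H', 'I', 'J']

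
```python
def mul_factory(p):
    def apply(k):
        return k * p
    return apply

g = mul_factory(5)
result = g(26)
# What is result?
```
130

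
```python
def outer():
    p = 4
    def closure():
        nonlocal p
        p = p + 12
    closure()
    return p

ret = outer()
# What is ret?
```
16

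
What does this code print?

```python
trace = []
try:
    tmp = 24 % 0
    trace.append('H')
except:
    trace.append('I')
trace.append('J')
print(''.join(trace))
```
IJ

Exception raised in try, caught by bare except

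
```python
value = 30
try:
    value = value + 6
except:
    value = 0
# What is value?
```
36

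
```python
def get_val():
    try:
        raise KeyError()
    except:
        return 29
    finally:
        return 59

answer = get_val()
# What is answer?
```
59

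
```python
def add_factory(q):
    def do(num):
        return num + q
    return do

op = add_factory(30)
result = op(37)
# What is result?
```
67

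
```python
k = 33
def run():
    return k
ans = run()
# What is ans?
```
33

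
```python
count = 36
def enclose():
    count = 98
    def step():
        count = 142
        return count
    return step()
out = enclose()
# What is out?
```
142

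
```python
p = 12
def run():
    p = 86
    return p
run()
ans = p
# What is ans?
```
12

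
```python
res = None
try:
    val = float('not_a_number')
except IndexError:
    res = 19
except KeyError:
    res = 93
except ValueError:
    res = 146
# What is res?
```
146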